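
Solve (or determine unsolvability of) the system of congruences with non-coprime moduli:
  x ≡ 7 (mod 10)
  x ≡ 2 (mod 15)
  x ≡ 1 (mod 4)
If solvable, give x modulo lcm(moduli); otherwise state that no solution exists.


Moduli 10, 15, 4 are not pairwise coprime, so CRT works modulo lcm(m_i) when all pairwise compatibility conditions hold.
Pairwise compatibility: gcd(m_i, m_j) must divide a_i - a_j for every pair.
Merge one congruence at a time:
  Start: x ≡ 7 (mod 10).
  Combine with x ≡ 2 (mod 15): gcd(10, 15) = 5; 2 - 7 = -5, which IS divisible by 5, so compatible.
    Write x = 7 + 10·t and substitute into x ≡ 2 (mod 15): 10·t ≡ 2 − 7 = -5 (mod 15).
    Divide the congruence (and modulus) by g = 5: 2·t ≡ -1 (mod 3).
    Reduce coefficients mod 3: 2·t ≡ 2 (mod 3).
    The inverse of 2 mod 3 is 2 (since 2·2 = 4 = 1·3 + 1), so t ≡ 2·2 = 4 ≡ 1 (mod 3).
    Then x = 7 + 10·1 = 17, valid modulo lcm(10, 15) = 30: x ≡ 17 (mod 30).
  Combine with x ≡ 1 (mod 4): gcd(30, 4) = 2; 1 - 17 = -16, which IS divisible by 2, so compatible.
    Write x = 17 + 30·t and substitute into x ≡ 1 (mod 4): 30·t ≡ 1 − 17 = -16 (mod 4).
    Divide the congruence (and modulus) by g = 2: 15·t ≡ -8 (mod 2).
    Reduce coefficients mod 2: 1·t ≡ 0 (mod 2).
    So t ≡ 0 (mod 2).
    Then x = 17 + 30·0 = 17, valid modulo lcm(30, 4) = 60: x ≡ 17 (mod 60).
Verify: 17 mod 10 = 7, 17 mod 15 = 2, 17 mod 4 = 1.

x ≡ 17 (mod 60).


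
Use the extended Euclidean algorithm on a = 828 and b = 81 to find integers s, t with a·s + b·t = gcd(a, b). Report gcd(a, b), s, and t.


Euclidean algorithm on (828, 81) — divide until remainder is 0:
  828 = 10 · 81 + 18
  81 = 4 · 18 + 9
  18 = 2 · 9 + 0
gcd(828, 81) = 9.
Track Bezout coefficients alongside the remainders: start with r₀ = 828 = a·1 + b·0 (s = 1, t = 0) and r₁ = 81 = a·0 + b·1 (s = 0, t = 1); each new remainder r_{k+1} = r_{k-1} − q_k·r_k inherits s_{k+1} = s_{k-1} − q_k·s_k, t_{k+1} = t_{k-1} − q_k·t_k, so r_k = a·s_k + b·t_k at every step:
  q = 10: r = 18, s = 1 − 10·0 = 1, t = 0 − 10·1 = -10  (check: 828·1 + 81·(-10) = 18)
  q = 4: r = 9, s = 0 − 4·1 = -4, t = 1 − 4·(-10) = 41  (check: 828·(-4) + 81·41 = 9)
The row with r = 9 (the gcd) gives the Bezout coefficients s = -4, t = 41.
Result: 828 · (-4) + 81 · (41) = 9.

gcd(828, 81) = 9; s = -4, t = 41 (check: 828·(-4) + 81·41 = 9).


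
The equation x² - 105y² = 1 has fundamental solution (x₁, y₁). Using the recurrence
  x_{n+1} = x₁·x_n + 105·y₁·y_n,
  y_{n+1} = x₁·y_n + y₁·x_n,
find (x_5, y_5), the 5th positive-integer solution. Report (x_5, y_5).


Step 1: Find the fundamental solution (x₁, y₁) of x² - 105y² = 1.
  Expand √105 as a continued fraction. a₀ = ⌊√105⌋ = 10; iterate m_{k+1} = d_k·a_k − m_k, d_{k+1} = (105 − m_{k+1}²)/d_k, a_{k+1} = ⌊(a₀ + m_{k+1})/d_{k+1}⌋ (starting m₀ = 0, d₀ = 1), with convergents p_k = a_k·p_{k-1} + p_{k-2}, q_k = a_k·q_{k-1} + q_{k-2} (p₋₁ = 1, q₋₁ = 0):
  k = 0: a₀ = 10; p₀/q₀ = 10/1; p₀² − 105·q₀² = 100 − 105 = -5.
  k = 1: m = 10, d = 5, a = ⌊(10 + 10)/5⌋ = 4; p/q = (4·10 + 1)/(4·1 + 0) = 41/4; p² − 105·q² = 1681 − 1680 = 1.
  The first convergent with p² − 105·q² = 1 gives the fundamental solution (x₁, y₁) = (41, 4).
Step 2: Apply the recurrence (x_{n+1}, y_{n+1}) = (x₁x_n + 105y₁y_n, x₁y_n + y₁x_n) repeatedly.
  From (x_1, y_1) = (41, 4): x_2 = 41·41 + 105·4·4 = 3361; y_2 = 41·4 + 4·41 = 328.
  From (x_2, y_2) = (3361, 328): x_3 = 41·3361 + 105·4·328 = 275561; y_3 = 41·328 + 4·3361 = 26892.
  From (x_3, y_3) = (275561, 26892): x_4 = 41·275561 + 105·4·26892 = 22592641; y_4 = 41·26892 + 4·275561 = 2204816.
  From (x_4, y_4) = (22592641, 2204816): x_5 = 41·22592641 + 105·4·2204816 = 1852321001; y_5 = 41·2204816 + 4·22592641 = 180768020.
Step 3: Verify x_5² - 105·y_5² = 3431093090745642001 - 3431093090745642000 = 1 (should be 1). ✓

(x_1, y_1) = (41, 4); (x_5, y_5) = (1852321001, 180768020).


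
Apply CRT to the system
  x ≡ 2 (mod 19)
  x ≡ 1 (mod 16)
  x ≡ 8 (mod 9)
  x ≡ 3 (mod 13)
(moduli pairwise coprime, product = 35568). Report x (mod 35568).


Product of moduli M = 19 · 16 · 9 · 13 = 35568.
Merge one congruence at a time:
  Start: x ≡ 2 (mod 19).
  Combine with x ≡ 1 (mod 16); new modulus lcm = 304.
    Write x = 2 + 19·t and substitute into x ≡ 1 (mod 16): 19·t ≡ 1 − 2 = -1 (mod 16).
    Reduce coefficients mod 16: 3·t ≡ 15 (mod 16).
    The inverse of 3 mod 16 is 11 (since 3·11 = 33 = 2·16 + 1), so t ≡ 11·15 = 165 ≡ 5 (mod 16).
    Then x = 2 + 19·5 = 97, valid modulo lcm(19, 16) = 304: x ≡ 97 (mod 304).
  Combine with x ≡ 8 (mod 9); new modulus lcm = 2736.
    Write x = 97 + 304·t and substitute into x ≡ 8 (mod 9): 304·t ≡ 8 − 97 = -89 (mod 9).
    Reduce coefficients mod 9: 7·t ≡ 1 (mod 9).
    The inverse of 7 mod 9 is 4 (since 7·4 = 28 = 3·9 + 1), so t ≡ 4·1 = 4 ≡ 4 (mod 9).
    Then x = 97 + 304·4 = 1313, valid modulo lcm(304, 9) = 2736: x ≡ 1313 (mod 2736).
  Combine with x ≡ 3 (mod 13); new modulus lcm = 35568.
    Write x = 1313 + 2736·t and substitute into x ≡ 3 (mod 13): 2736·t ≡ 3 − 1313 = -1310 (mod 13).
    Reduce coefficients mod 13: 6·t ≡ 3 (mod 13).
    The inverse of 6 mod 13 is 11 (since 6·11 = 66 = 5·13 + 1), so t ≡ 11·3 = 33 ≡ 7 (mod 13).
    Then x = 1313 + 2736·7 = 20465, valid modulo lcm(2736, 13) = 35568: x ≡ 20465 (mod 35568).
Verify against each original: 20465 mod 19 = 2, 20465 mod 16 = 1, 20465 mod 9 = 8, 20465 mod 13 = 3.

x ≡ 20465 (mod 35568).


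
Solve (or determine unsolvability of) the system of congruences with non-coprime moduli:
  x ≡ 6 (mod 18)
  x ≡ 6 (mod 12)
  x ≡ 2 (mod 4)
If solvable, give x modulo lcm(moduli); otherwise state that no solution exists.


Moduli 18, 12, 4 are not pairwise coprime, so CRT works modulo lcm(m_i) when all pairwise compatibility conditions hold.
Pairwise compatibility: gcd(m_i, m_j) must divide a_i - a_j for every pair.
Merge one congruence at a time:
  Start: x ≡ 6 (mod 18).
  Combine with x ≡ 6 (mod 12): gcd(18, 12) = 6; 6 - 6 = 0, which IS divisible by 6, so compatible.
    Write x = 6 + 18·t and substitute into x ≡ 6 (mod 12): 18·t ≡ 6 − 6 = 0 (mod 12).
    Divide the congruence (and modulus) by g = 6: 3·t ≡ 0 (mod 2).
    Reduce coefficients mod 2: 1·t ≡ 0 (mod 2).
    So t ≡ 0 (mod 2).
    Then x = 6 + 18·0 = 6, valid modulo lcm(18, 12) = 36: x ≡ 6 (mod 36).
  Combine with x ≡ 2 (mod 4): gcd(36, 4) = 4; 2 - 6 = -4, which IS divisible by 4, so compatible.
    Write x = 6 + 36·t and substitute into x ≡ 2 (mod 4): 36·t ≡ 2 − 6 = -4 (mod 4).
    Divide the congruence (and modulus) by g = 4: 9·t ≡ -1 (mod 1).
    Modulo 1 every t works; take t = 0.
    Then x = 6 + 36·0 = 6, valid modulo lcm(36, 4) = 36: x ≡ 6 (mod 36).
Verify: 6 mod 18 = 6, 6 mod 12 = 6, 6 mod 4 = 2.

x ≡ 6 (mod 36).


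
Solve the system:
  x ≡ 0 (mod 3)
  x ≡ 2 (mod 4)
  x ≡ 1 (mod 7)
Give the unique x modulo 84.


Moduli 3, 4, 7 are pairwise coprime; by CRT there is a unique solution modulo M = 3 · 4 · 7 = 84.
Solve pairwise, accumulating the modulus:
  Start with x ≡ 0 (mod 3).
  Combine with x ≡ 2 (mod 4): since gcd(3, 4) = 1, we get a unique residue mod 12.
    Write x = 0 + 3·t and substitute into x ≡ 2 (mod 4): 3·t ≡ 2 − 0 = 2 (mod 4).
    The inverse of 3 mod 4 is 3 (since 3·3 = 9 = 2·4 + 1), so t ≡ 3·2 = 6 ≡ 2 (mod 4).
    Then x = 0 + 3·2 = 6, valid modulo lcm(3, 4) = 12: x ≡ 6 (mod 12).
  Combine with x ≡ 1 (mod 7): since gcd(12, 7) = 1, we get a unique residue mod 84.
    Write x = 6 + 12·t and substitute into x ≡ 1 (mod 7): 12·t ≡ 1 − 6 = -5 (mod 7).
    Reduce coefficients mod 7: 5·t ≡ 2 (mod 7).
    The inverse of 5 mod 7 is 3 (since 5·3 = 15 = 2·7 + 1), so t ≡ 3·2 = 6 ≡ 6 (mod 7).
    Then x = 6 + 12·6 = 78, valid modulo lcm(12, 7) = 84: x ≡ 78 (mod 84).
Verify: 78 mod 3 = 0 ✓, 78 mod 4 = 2 ✓, 78 mod 7 = 1 ✓.

x ≡ 78 (mod 84).


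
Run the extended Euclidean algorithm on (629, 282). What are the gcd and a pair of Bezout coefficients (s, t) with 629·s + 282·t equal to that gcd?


Euclidean algorithm on (629, 282) — divide until remainder is 0:
  629 = 2 · 282 + 65
  282 = 4 · 65 + 22
  65 = 2 · 22 + 21
  22 = 1 · 21 + 1
  21 = 21 · 1 + 0
gcd(629, 282) = 1.
Track Bezout coefficients alongside the remainders: start with r₀ = 629 = a·1 + b·0 (s = 1, t = 0) and r₁ = 282 = a·0 + b·1 (s = 0, t = 1); each new remainder r_{k+1} = r_{k-1} − q_k·r_k inherits s_{k+1} = s_{k-1} − q_k·s_k, t_{k+1} = t_{k-1} − q_k·t_k, so r_k = a·s_k + b·t_k at every step:
  q = 2: r = 65, s = 1 − 2·0 = 1, t = 0 − 2·1 = -2  (check: 629·1 + 282·(-2) = 65)
  q = 4: r = 22, s = 0 − 4·1 = -4, t = 1 − 4·(-2) = 9  (check: 629·(-4) + 282·9 = 22)
  q = 2: r = 21, s = 1 − 2·(-4) = 9, t = -2 − 2·9 = -20  (check: 629·9 + 282·(-20) = 21)
  q = 1: r = 1, s = -4 − 1·9 = -13, t = 9 − 1·(-20) = 29  (check: 629·(-13) + 282·29 = 1)
The row with r = 1 (the gcd) gives the Bezout coefficients s = -13, t = 29.
Result: 629 · (-13) + 282 · (29) = 1.

gcd(629, 282) = 1; s = -13, t = 29 (check: 629·(-13) + 282·29 = 1).


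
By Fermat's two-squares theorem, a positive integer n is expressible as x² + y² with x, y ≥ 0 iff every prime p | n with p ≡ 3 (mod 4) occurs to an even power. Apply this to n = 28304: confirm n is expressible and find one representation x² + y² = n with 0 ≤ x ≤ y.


Step 1: Factor n = 28304 = 2^4 · 29 · 61.
Step 2: Check the mod-4 condition on each prime factor: 2 = 2 (special); 29 ≡ 1 (mod 4), exponent 1; 61 ≡ 1 (mod 4), exponent 1.
All primes ≡ 3 (mod 4) appear to even exponent (or don't appear), so by the two-squares theorem n IS expressible as a sum of two squares.
Step 3: Build a representation. Group n = k² · m with k = 4 and m = 29 · 61 = 1769 (a product of primes ≡ 1 (mod 4)); a representation of m scales to one of n via (k·x)² + (k·y)² = k²(x² + y²). Each prime p ≡ 1 (mod 4) is itself a sum of two squares; find a² by testing p − a² for a perfect square:
  29: 29 − 1² = 28, 29 − 2² = 25 = 5² ⇒ 29 = 2² + 5².
  61: 61 − 1² = 60, 61 − 2² = 57, 61 − 3² = 52, 61 − 4² = 45, 61 − 5² = 36 = 6² ⇒ 61 = 5² + 6².
  Combine using the Brahmagupta–Fibonacci identity (a² + b²)(c² + d²) = (ac − bd)² + (ad + bc)² = (ac + bd)² + (ad − bc)²:
  29 · 61 = 1769: from (2² + 5²)(5² + 6²), take (2·5 − 5·6, 2·6 + 5·5) = (10 − 30, 12 + 25) = (-20, 37); dropping signs (only squares matter) gives (20, 37); check 20² + 37² = 400 + 1369 = 1769 ✓.
  Scale by k = 4: (4·20, 4·37) = (80, 148).
Step 4: Order so x ≤ y and verify: 80² + 148² = 6400 + 21904 = 28304 = n. ✓

n = 28304 = 80² + 148² (one valid representation with x ≤ y).


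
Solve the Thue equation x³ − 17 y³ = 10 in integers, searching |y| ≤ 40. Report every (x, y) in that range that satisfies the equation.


The equation is x³ - 17y³ = 10. For fixed y, x³ = 17·y³ + 10, so a solution requires the RHS to be a perfect cube.
Strategy: iterate y from -40 to 40, compute RHS = 17·y³ + 10, and check whether it is a (positive or negative) perfect cube.
Check small values of y:
  y = 0: RHS = 10 is not a perfect cube.
  y = 1: RHS = 27 = (3)³ ⇒ x = 3 works.
  y = -1: RHS = -7 is not a perfect cube.
  y = 2: RHS = 146 is not a perfect cube.
  y = -2: RHS = -126 is not a perfect cube.
  y = 3: RHS = 469 is not a perfect cube.
  y = -3: RHS = -449 is not a perfect cube.
Continuing the search up to |y| = 40 finds no further solutions beyond those listed.
Collected solutions: (3, 1).

Solutions (with |y| ≤ 40): (3, 1).


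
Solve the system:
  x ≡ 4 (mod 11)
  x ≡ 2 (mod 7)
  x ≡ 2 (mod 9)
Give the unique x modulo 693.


Moduli 11, 7, 9 are pairwise coprime; by CRT there is a unique solution modulo M = 11 · 7 · 9 = 693.
Solve pairwise, accumulating the modulus:
  Start with x ≡ 4 (mod 11).
  Combine with x ≡ 2 (mod 7): since gcd(11, 7) = 1, we get a unique residue mod 77.
    Write x = 4 + 11·t and substitute into x ≡ 2 (mod 7): 11·t ≡ 2 − 4 = -2 (mod 7).
    Reduce coefficients mod 7: 4·t ≡ 5 (mod 7).
    The inverse of 4 mod 7 is 2 (since 4·2 = 8 = 1·7 + 1), so t ≡ 2·5 = 10 ≡ 3 (mod 7).
    Then x = 4 + 11·3 = 37, valid modulo lcm(11, 7) = 77: x ≡ 37 (mod 77).
  Combine with x ≡ 2 (mod 9): since gcd(77, 9) = 1, we get a unique residue mod 693.
    Write x = 37 + 77·t and substitute into x ≡ 2 (mod 9): 77·t ≡ 2 − 37 = -35 (mod 9).
    Reduce coefficients mod 9: 5·t ≡ 1 (mod 9).
    The inverse of 5 mod 9 is 2 (since 5·2 = 10 = 1·9 + 1), so t ≡ 2·1 = 2 ≡ 2 (mod 9).
    Then x = 37 + 77·2 = 191, valid modulo lcm(77, 9) = 693: x ≡ 191 (mod 693).
Verify: 191 mod 11 = 4 ✓, 191 mod 7 = 2 ✓, 191 mod 9 = 2 ✓.

x ≡ 191 (mod 693).


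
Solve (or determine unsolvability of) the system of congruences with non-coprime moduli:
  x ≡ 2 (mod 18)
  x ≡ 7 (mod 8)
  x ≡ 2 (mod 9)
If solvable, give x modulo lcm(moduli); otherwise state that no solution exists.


Moduli 18, 8, 9 are not pairwise coprime, so CRT works modulo lcm(m_i) when all pairwise compatibility conditions hold.
Pairwise compatibility: gcd(m_i, m_j) must divide a_i - a_j for every pair.
Merge one congruence at a time:
  Start: x ≡ 2 (mod 18).
  Combine with x ≡ 7 (mod 8): gcd(18, 8) = 2, and 7 - 2 = 5 is NOT divisible by 2.
    ⇒ system is inconsistent (no integer solution).

No solution (the system is inconsistent).


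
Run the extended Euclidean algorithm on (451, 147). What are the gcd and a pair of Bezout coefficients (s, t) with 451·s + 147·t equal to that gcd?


Euclidean algorithm on (451, 147) — divide until remainder is 0:
  451 = 3 · 147 + 10
  147 = 14 · 10 + 7
  10 = 1 · 7 + 3
  7 = 2 · 3 + 1
  3 = 3 · 1 + 0
gcd(451, 147) = 1.
Track Bezout coefficients alongside the remainders: start with r₀ = 451 = a·1 + b·0 (s = 1, t = 0) and r₁ = 147 = a·0 + b·1 (s = 0, t = 1); each new remainder r_{k+1} = r_{k-1} − q_k·r_k inherits s_{k+1} = s_{k-1} − q_k·s_k, t_{k+1} = t_{k-1} − q_k·t_k, so r_k = a·s_k + b·t_k at every step:
  q = 3: r = 10, s = 1 − 3·0 = 1, t = 0 − 3·1 = -3  (check: 451·1 + 147·(-3) = 10)
  q = 14: r = 7, s = 0 − 14·1 = -14, t = 1 − 14·(-3) = 43  (check: 451·(-14) + 147·43 = 7)
  q = 1: r = 3, s = 1 − 1·(-14) = 15, t = -3 − 1·43 = -46  (check: 451·15 + 147·(-46) = 3)
  q = 2: r = 1, s = -14 − 2·15 = -44, t = 43 − 2·(-46) = 135  (check: 451·(-44) + 147·135 = 1)
The row with r = 1 (the gcd) gives the Bezout coefficients s = -44, t = 135.
Result: 451 · (-44) + 147 · (135) = 1.

gcd(451, 147) = 1; s = -44, t = 135 (check: 451·(-44) + 147·135 = 1).


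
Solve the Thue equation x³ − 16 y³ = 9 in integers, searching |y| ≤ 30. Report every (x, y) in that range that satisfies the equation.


The equation is x³ - 16y³ = 9. For fixed y, x³ = 16·y³ + 9, so a solution requires the RHS to be a perfect cube.
Strategy: iterate y from -30 to 30, compute RHS = 16·y³ + 9, and check whether it is a (positive or negative) perfect cube.
Check small values of y:
  y = 0: RHS = 9 is not a perfect cube.
  y = 1: RHS = 25 is not a perfect cube.
  y = -1: RHS = -7 is not a perfect cube.
  y = 2: RHS = 137 is not a perfect cube.
  y = -2: RHS = -119 is not a perfect cube.
  y = 3: RHS = 441 is not a perfect cube.
  y = -3: RHS = -423 is not a perfect cube.
Continuing the search up to |y| = 30 finds no solutions either.
No (x, y) in the scanned range satisfies the equation.

No integer solutions with |y| ≤ 30.


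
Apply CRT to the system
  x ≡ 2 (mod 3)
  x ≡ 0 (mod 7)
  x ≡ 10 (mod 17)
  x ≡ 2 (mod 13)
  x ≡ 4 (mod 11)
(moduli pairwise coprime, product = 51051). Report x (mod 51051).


Product of moduli M = 3 · 7 · 17 · 13 · 11 = 51051.
Merge one congruence at a time:
  Start: x ≡ 2 (mod 3).
  Combine with x ≡ 0 (mod 7); new modulus lcm = 21.
    Write x = 2 + 3·t and substitute into x ≡ 0 (mod 7): 3·t ≡ 0 − 2 = -2 (mod 7).
    Reduce coefficients mod 7: 3·t ≡ 5 (mod 7).
    The inverse of 3 mod 7 is 5 (since 3·5 = 15 = 2·7 + 1), so t ≡ 5·5 = 25 ≡ 4 (mod 7).
    Then x = 2 + 3·4 = 14, valid modulo lcm(3, 7) = 21: x ≡ 14 (mod 21).
  Combine with x ≡ 10 (mod 17); new modulus lcm = 357.
    Write x = 14 + 21·t and substitute into x ≡ 10 (mod 17): 21·t ≡ 10 − 14 = -4 (mod 17).
    Reduce coefficients mod 17: 4·t ≡ 13 (mod 17).
    The inverse of 4 mod 17 is 13 (since 4·13 = 52 = 3·17 + 1), so t ≡ 13·13 = 169 ≡ 16 (mod 17).
    Then x = 14 + 21·16 = 350, valid modulo lcm(21, 17) = 357: x ≡ 350 (mod 357).
  Combine with x ≡ 2 (mod 13); new modulus lcm = 4641.
    Write x = 350 + 357·t and substitute into x ≡ 2 (mod 13): 357·t ≡ 2 − 350 = -348 (mod 13).
    Reduce coefficients mod 13: 6·t ≡ 3 (mod 13).
    The inverse of 6 mod 13 is 11 (since 6·11 = 66 = 5·13 + 1), so t ≡ 11·3 = 33 ≡ 7 (mod 13).
    Then x = 350 + 357·7 = 2849, valid modulo lcm(357, 13) = 4641: x ≡ 2849 (mod 4641).
  Combine with x ≡ 4 (mod 11); new modulus lcm = 51051.
    Write x = 2849 + 4641·t and substitute into x ≡ 4 (mod 11): 4641·t ≡ 4 − 2849 = -2845 (mod 11).
    Reduce coefficients mod 11: 10·t ≡ 4 (mod 11).
    The inverse of 10 mod 11 is 10 (since 10·10 = 100 = 9·11 + 1), so t ≡ 10·4 = 40 ≡ 7 (mod 11).
    Then x = 2849 + 4641·7 = 35336, valid modulo lcm(4641, 11) = 51051: x ≡ 35336 (mod 51051).
Verify against each original: 35336 mod 3 = 2, 35336 mod 7 = 0, 35336 mod 17 = 10, 35336 mod 13 = 2, 35336 mod 11 = 4.

x ≡ 35336 (mod 51051).


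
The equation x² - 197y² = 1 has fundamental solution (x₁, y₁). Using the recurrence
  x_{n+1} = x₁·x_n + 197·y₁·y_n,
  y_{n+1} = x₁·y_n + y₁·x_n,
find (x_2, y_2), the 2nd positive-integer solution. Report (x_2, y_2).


Step 1: Find the fundamental solution (x₁, y₁) of x² - 197y² = 1.
  Expand √197 as a continued fraction. a₀ = ⌊√197⌋ = 14; iterate m_{k+1} = d_k·a_k − m_k, d_{k+1} = (197 − m_{k+1}²)/d_k, a_{k+1} = ⌊(a₀ + m_{k+1})/d_{k+1}⌋ (starting m₀ = 0, d₀ = 1), with convergents p_k = a_k·p_{k-1} + p_{k-2}, q_k = a_k·q_{k-1} + q_{k-2} (p₋₁ = 1, q₋₁ = 0):
  k = 0: a₀ = 14; p₀/q₀ = 14/1; p₀² − 197·q₀² = 196 − 197 = -1.
  k = 1: m = 14, d = 1, a = ⌊(14 + 14)/1⌋ = 28; p/q = (28·14 + 1)/(28·1 + 0) = 393/28; p² − 197·q² = 154449 − 154448 = 1.
  The first convergent with p² − 197·q² = 1 gives the fundamental solution (x₁, y₁) = (393, 28).
Step 2: Apply the recurrence (x_{n+1}, y_{n+1}) = (x₁x_n + 197y₁y_n, x₁y_n + y₁x_n) repeatedly.
  From (x_1, y_1) = (393, 28): x_2 = 393·393 + 197·28·28 = 308897; y_2 = 393·28 + 28·393 = 22008.
Step 3: Verify x_2² - 197·y_2² = 95417356609 - 95417356608 = 1 (should be 1). ✓

(x_1, y_1) = (393, 28); (x_2, y_2) = (308897, 22008).


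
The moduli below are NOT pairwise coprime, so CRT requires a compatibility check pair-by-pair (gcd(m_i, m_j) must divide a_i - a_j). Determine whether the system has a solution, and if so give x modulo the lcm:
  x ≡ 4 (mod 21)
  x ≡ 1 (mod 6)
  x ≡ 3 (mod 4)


Moduli 21, 6, 4 are not pairwise coprime, so CRT works modulo lcm(m_i) when all pairwise compatibility conditions hold.
Pairwise compatibility: gcd(m_i, m_j) must divide a_i - a_j for every pair.
Merge one congruence at a time:
  Start: x ≡ 4 (mod 21).
  Combine with x ≡ 1 (mod 6): gcd(21, 6) = 3; 1 - 4 = -3, which IS divisible by 3, so compatible.
    Write x = 4 + 21·t and substitute into x ≡ 1 (mod 6): 21·t ≡ 1 − 4 = -3 (mod 6).
    Divide the congruence (and modulus) by g = 3: 7·t ≡ -1 (mod 2).
    Reduce coefficients mod 2: 1·t ≡ 1 (mod 2).
    So t ≡ 1 (mod 2).
    Then x = 4 + 21·1 = 25, valid modulo lcm(21, 6) = 42: x ≡ 25 (mod 42).
  Combine with x ≡ 3 (mod 4): gcd(42, 4) = 2; 3 - 25 = -22, which IS divisible by 2, so compatible.
    Write x = 25 + 42·t and substitute into x ≡ 3 (mod 4): 42·t ≡ 3 − 25 = -22 (mod 4).
    Divide the congruence (and modulus) by g = 2: 21·t ≡ -11 (mod 2).
    Reduce coefficients mod 2: 1·t ≡ 1 (mod 2).
    So t ≡ 1 (mod 2).
    Then x = 25 + 42·1 = 67, valid modulo lcm(42, 4) = 84: x ≡ 67 (mod 84).
Verify: 67 mod 21 = 4, 67 mod 6 = 1, 67 mod 4 = 3.

x ≡ 67 (mod 84).


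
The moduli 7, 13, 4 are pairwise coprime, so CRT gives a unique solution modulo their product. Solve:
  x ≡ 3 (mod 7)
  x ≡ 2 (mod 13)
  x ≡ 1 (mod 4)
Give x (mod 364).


Moduli 7, 13, 4 are pairwise coprime; by CRT there is a unique solution modulo M = 7 · 13 · 4 = 364.
Solve pairwise, accumulating the modulus:
  Start with x ≡ 3 (mod 7).
  Combine with x ≡ 2 (mod 13): since gcd(7, 13) = 1, we get a unique residue mod 91.
    Write x = 3 + 7·t and substitute into x ≡ 2 (mod 13): 7·t ≡ 2 − 3 = -1 (mod 13).
    Reduce coefficients mod 13: 7·t ≡ 12 (mod 13).
    The inverse of 7 mod 13 is 2 (since 7·2 = 14 = 1·13 + 1), so t ≡ 2·12 = 24 ≡ 11 (mod 13).
    Then x = 3 + 7·11 = 80, valid modulo lcm(7, 13) = 91: x ≡ 80 (mod 91).
  Combine with x ≡ 1 (mod 4): since gcd(91, 4) = 1, we get a unique residue mod 364.
    Write x = 80 + 91·t and substitute into x ≡ 1 (mod 4): 91·t ≡ 1 − 80 = -79 (mod 4).
    Reduce coefficients mod 4: 3·t ≡ 1 (mod 4).
    The inverse of 3 mod 4 is 3 (since 3·3 = 9 = 2·4 + 1), so t ≡ 3·1 = 3 ≡ 3 (mod 4).
    Then x = 80 + 91·3 = 353, valid modulo lcm(91, 4) = 364: x ≡ 353 (mod 364).
Verify: 353 mod 7 = 3 ✓, 353 mod 13 = 2 ✓, 353 mod 4 = 1 ✓.

x ≡ 353 (mod 364).


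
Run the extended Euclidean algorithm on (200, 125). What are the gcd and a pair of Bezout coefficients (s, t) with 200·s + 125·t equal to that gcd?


Euclidean algorithm on (200, 125) — divide until remainder is 0:
  200 = 1 · 125 + 75
  125 = 1 · 75 + 50
  75 = 1 · 50 + 25
  50 = 2 · 25 + 0
gcd(200, 125) = 25.
Track Bezout coefficients alongside the remainders: start with r₀ = 200 = a·1 + b·0 (s = 1, t = 0) and r₁ = 125 = a·0 + b·1 (s = 0, t = 1); each new remainder r_{k+1} = r_{k-1} − q_k·r_k inherits s_{k+1} = s_{k-1} − q_k·s_k, t_{k+1} = t_{k-1} − q_k·t_k, so r_k = a·s_k + b·t_k at every step:
  q = 1: r = 75, s = 1 − 1·0 = 1, t = 0 − 1·1 = -1  (check: 200·1 + 125·(-1) = 75)
  q = 1: r = 50, s = 0 − 1·1 = -1, t = 1 − 1·(-1) = 2  (check: 200·(-1) + 125·2 = 50)
  q = 1: r = 25, s = 1 − 1·(-1) = 2, t = -1 − 1·2 = -3  (check: 200·2 + 125·(-3) = 25)
The row with r = 25 (the gcd) gives the Bezout coefficients s = 2, t = -3.
Result: 200 · (2) + 125 · (-3) = 25.

gcd(200, 125) = 25; s = 2, t = -3 (check: 200·2 + 125·(-3) = 25).


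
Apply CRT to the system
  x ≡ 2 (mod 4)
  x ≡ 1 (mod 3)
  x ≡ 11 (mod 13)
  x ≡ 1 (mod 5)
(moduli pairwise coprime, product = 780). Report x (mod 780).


Product of moduli M = 4 · 3 · 13 · 5 = 780.
Merge one congruence at a time:
  Start: x ≡ 2 (mod 4).
  Combine with x ≡ 1 (mod 3); new modulus lcm = 12.
    Write x = 2 + 4·t and substitute into x ≡ 1 (mod 3): 4·t ≡ 1 − 2 = -1 (mod 3).
    Reduce coefficients mod 3: 1·t ≡ 2 (mod 3).
    So t ≡ 2 (mod 3).
    Then x = 2 + 4·2 = 10, valid modulo lcm(4, 3) = 12: x ≡ 10 (mod 12).
  Combine with x ≡ 11 (mod 13); new modulus lcm = 156.
    Write x = 10 + 12·t and substitute into x ≡ 11 (mod 13): 12·t ≡ 11 − 10 = 1 (mod 13).
    The inverse of 12 mod 13 is 12 (since 12·12 = 144 = 11·13 + 1), so t ≡ 12·1 = 12 ≡ 12 (mod 13).
    Then x = 10 + 12·12 = 154, valid modulo lcm(12, 13) = 156: x ≡ 154 (mod 156).
  Combine with x ≡ 1 (mod 5); new modulus lcm = 780.
    Write x = 154 + 156·t and substitute into x ≡ 1 (mod 5): 156·t ≡ 1 − 154 = -153 (mod 5).
    Reduce coefficients mod 5: 1·t ≡ 2 (mod 5).
    So t ≡ 2 (mod 5).
    Then x = 154 + 156·2 = 466, valid modulo lcm(156, 5) = 780: x ≡ 466 (mod 780).
Verify against each original: 466 mod 4 = 2, 466 mod 3 = 1, 466 mod 13 = 11, 466 mod 5 = 1.

x ≡ 466 (mod 780).


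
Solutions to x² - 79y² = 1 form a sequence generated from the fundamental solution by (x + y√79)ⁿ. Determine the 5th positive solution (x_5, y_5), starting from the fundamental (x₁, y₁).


Step 1: Find the fundamental solution (x₁, y₁) of x² - 79y² = 1.
  Expand √79 as a continued fraction. a₀ = ⌊√79⌋ = 8; iterate m_{k+1} = d_k·a_k − m_k, d_{k+1} = (79 − m_{k+1}²)/d_k, a_{k+1} = ⌊(a₀ + m_{k+1})/d_{k+1}⌋ (starting m₀ = 0, d₀ = 1), with convergents p_k = a_k·p_{k-1} + p_{k-2}, q_k = a_k·q_{k-1} + q_{k-2} (p₋₁ = 1, q₋₁ = 0):
  k = 0: a₀ = 8; p₀/q₀ = 8/1; p₀² − 79·q₀² = 64 − 79 = -15.
  k = 1: m = 8, d = 15, a = ⌊(8 + 8)/15⌋ = 1; p/q = (1·8 + 1)/(1·1 + 0) = 9/1; p² − 79·q² = 81 − 79 = 2.
  k = 2: m = 7, d = 2, a = ⌊(8 + 7)/2⌋ = 7; p/q = (7·9 + 8)/(7·1 + 1) = 71/8; p² − 79·q² = 5041 − 5056 = -15.
  k = 3: m = 7, d = 15, a = ⌊(8 + 7)/15⌋ = 1; p/q = (1·71 + 9)/(1·8 + 1) = 80/9; p² − 79·q² = 6400 − 6399 = 1.
  The first convergent with p² − 79·q² = 1 gives the fundamental solution (x₁, y₁) = (80, 9).
Step 2: Apply the recurrence (x_{n+1}, y_{n+1}) = (x₁x_n + 79y₁y_n, x₁y_n + y₁x_n) repeatedly.
  From (x_1, y_1) = (80, 9): x_2 = 80·80 + 79·9·9 = 12799; y_2 = 80·9 + 9·80 = 1440.
  From (x_2, y_2) = (12799, 1440): x_3 = 80·12799 + 79·9·1440 = 2047760; y_3 = 80·1440 + 9·12799 = 230391.
  From (x_3, y_3) = (2047760, 230391): x_4 = 80·2047760 + 79·9·230391 = 327628801; y_4 = 80·230391 + 9·2047760 = 36861120.
  From (x_4, y_4) = (327628801, 36861120): x_5 = 80·327628801 + 79·9·36861120 = 52418560400; y_5 = 80·36861120 + 9·327628801 = 5897548809.
Step 3: Verify x_5² - 79·y_5² = 2747705474408448160000 - 2747705474408448159999 = 1 (should be 1). ✓

(x_1, y_1) = (80, 9); (x_5, y_5) = (52418560400, 5897548809).


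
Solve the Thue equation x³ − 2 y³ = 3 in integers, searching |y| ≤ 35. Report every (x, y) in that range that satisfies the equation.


The equation is x³ - 2y³ = 3. For fixed y, x³ = 2·y³ + 3, so a solution requires the RHS to be a perfect cube.
Strategy: iterate y from -35 to 35, compute RHS = 2·y³ + 3, and check whether it is a (positive or negative) perfect cube.
Check small values of y:
  y = 0: RHS = 3 is not a perfect cube.
  y = 1: RHS = 5 is not a perfect cube.
  y = -1: RHS = 1 = (1)³ ⇒ x = 1 works.
  y = 2: RHS = 19 is not a perfect cube.
  y = -2: RHS = -13 is not a perfect cube.
  y = 3: RHS = 57 is not a perfect cube.
  y = -3: RHS = -51 is not a perfect cube.
Continuing, at y = -4: RHS = -125 = (-5)³ ⇒ x = -5 works.
Searching the remaining y in |y| ≤ 35 finds no further solutions.
Collected solutions: (1, -1), (-5, -4).

Solutions (with |y| ≤ 35): (1, -1), (-5, -4).


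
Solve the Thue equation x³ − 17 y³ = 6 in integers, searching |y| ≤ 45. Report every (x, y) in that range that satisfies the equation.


The equation is x³ - 17y³ = 6. For fixed y, x³ = 17·y³ + 6, so a solution requires the RHS to be a perfect cube.
Strategy: iterate y from -45 to 45, compute RHS = 17·y³ + 6, and check whether it is a (positive or negative) perfect cube.
Check small values of y:
  y = 0: RHS = 6 is not a perfect cube.
  y = 1: RHS = 23 is not a perfect cube.
  y = -1: RHS = -11 is not a perfect cube.
  y = 2: RHS = 142 is not a perfect cube.
  y = -2: RHS = -130 is not a perfect cube.
  y = 3: RHS = 465 is not a perfect cube.
  y = -3: RHS = -453 is not a perfect cube.
Continuing the search up to |y| = 45 finds no solutions either.
No (x, y) in the scanned range satisfies the equation.

No integer solutions with |y| ≤ 45.


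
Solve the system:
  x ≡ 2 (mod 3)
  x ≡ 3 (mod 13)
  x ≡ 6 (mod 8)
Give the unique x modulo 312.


Moduli 3, 13, 8 are pairwise coprime; by CRT there is a unique solution modulo M = 3 · 13 · 8 = 312.
Solve pairwise, accumulating the modulus:
  Start with x ≡ 2 (mod 3).
  Combine with x ≡ 3 (mod 13): since gcd(3, 13) = 1, we get a unique residue mod 39.
    Write x = 2 + 3·t and substitute into x ≡ 3 (mod 13): 3·t ≡ 3 − 2 = 1 (mod 13).
    The inverse of 3 mod 13 is 9 (since 3·9 = 27 = 2·13 + 1), so t ≡ 9·1 = 9 ≡ 9 (mod 13).
    Then x = 2 + 3·9 = 29, valid modulo lcm(3, 13) = 39: x ≡ 29 (mod 39).
  Combine with x ≡ 6 (mod 8): since gcd(39, 8) = 1, we get a unique residue mod 312.
    Write x = 29 + 39·t and substitute into x ≡ 6 (mod 8): 39·t ≡ 6 − 29 = -23 (mod 8).
    Reduce coefficients mod 8: 7·t ≡ 1 (mod 8).
    The inverse of 7 mod 8 is 7 (since 7·7 = 49 = 6·8 + 1), so t ≡ 7·1 = 7 ≡ 7 (mod 8).
    Then x = 29 + 39·7 = 302, valid modulo lcm(39, 8) = 312: x ≡ 302 (mod 312).
Verify: 302 mod 3 = 2 ✓, 302 mod 13 = 3 ✓, 302 mod 8 = 6 ✓.

x ≡ 302 (mod 312).


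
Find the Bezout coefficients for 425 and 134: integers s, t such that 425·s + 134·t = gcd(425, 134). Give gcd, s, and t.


Euclidean algorithm on (425, 134) — divide until remainder is 0:
  425 = 3 · 134 + 23
  134 = 5 · 23 + 19
  23 = 1 · 19 + 4
  19 = 4 · 4 + 3
  4 = 1 · 3 + 1
  3 = 3 · 1 + 0
gcd(425, 134) = 1.
Track Bezout coefficients alongside the remainders: start with r₀ = 425 = a·1 + b·0 (s = 1, t = 0) and r₁ = 134 = a·0 + b·1 (s = 0, t = 1); each new remainder r_{k+1} = r_{k-1} − q_k·r_k inherits s_{k+1} = s_{k-1} − q_k·s_k, t_{k+1} = t_{k-1} − q_k·t_k, so r_k = a·s_k + b·t_k at every step:
  q = 3: r = 23, s = 1 − 3·0 = 1, t = 0 − 3·1 = -3  (check: 425·1 + 134·(-3) = 23)
  q = 5: r = 19, s = 0 − 5·1 = -5, t = 1 − 5·(-3) = 16  (check: 425·(-5) + 134·16 = 19)
  q = 1: r = 4, s = 1 − 1·(-5) = 6, t = -3 − 1·16 = -19  (check: 425·6 + 134·(-19) = 4)
  q = 4: r = 3, s = -5 − 4·6 = -29, t = 16 − 4·(-19) = 92  (check: 425·(-29) + 134·92 = 3)
  q = 1: r = 1, s = 6 − 1·(-29) = 35, t = -19 − 1·92 = -111  (check: 425·35 + 134·(-111) = 1)
The row with r = 1 (the gcd) gives the Bezout coefficients s = 35, t = -111.
Result: 425 · (35) + 134 · (-111) = 1.

gcd(425, 134) = 1; s = 35, t = -111 (check: 425·35 + 134·(-111) = 1).


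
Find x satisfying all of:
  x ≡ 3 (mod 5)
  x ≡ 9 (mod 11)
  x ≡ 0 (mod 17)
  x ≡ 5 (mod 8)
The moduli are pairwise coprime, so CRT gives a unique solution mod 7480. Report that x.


Product of moduli M = 5 · 11 · 17 · 8 = 7480.
Merge one congruence at a time:
  Start: x ≡ 3 (mod 5).
  Combine with x ≡ 9 (mod 11); new modulus lcm = 55.
    Write x = 3 + 5·t and substitute into x ≡ 9 (mod 11): 5·t ≡ 9 − 3 = 6 (mod 11).
    The inverse of 5 mod 11 is 9 (since 5·9 = 45 = 4·11 + 1), so t ≡ 9·6 = 54 ≡ 10 (mod 11).
    Then x = 3 + 5·10 = 53, valid modulo lcm(5, 11) = 55: x ≡ 53 (mod 55).
  Combine with x ≡ 0 (mod 17); new modulus lcm = 935.
    Write x = 53 + 55·t and substitute into x ≡ 0 (mod 17): 55·t ≡ 0 − 53 = -53 (mod 17).
    Reduce coefficients mod 17: 4·t ≡ 15 (mod 17).
    The inverse of 4 mod 17 is 13 (since 4·13 = 52 = 3·17 + 1), so t ≡ 13·15 = 195 ≡ 8 (mod 17).
    Then x = 53 + 55·8 = 493, valid modulo lcm(55, 17) = 935: x ≡ 493 (mod 935).
  Combine with x ≡ 5 (mod 8); new modulus lcm = 7480.
    Write x = 493 + 935·t and substitute into x ≡ 5 (mod 8): 935·t ≡ 5 − 493 = -488 (mod 8).
    Reduce coefficients mod 8: 7·t ≡ 0 (mod 8).
    The inverse of 7 mod 8 is 7 (since 7·7 = 49 = 6·8 + 1), so t ≡ 7·0 = 0 ≡ 0 (mod 8).
    Then x = 493 + 935·0 = 493, valid modulo lcm(935, 8) = 7480: x ≡ 493 (mod 7480).
Verify against each original: 493 mod 5 = 3, 493 mod 11 = 9, 493 mod 17 = 0, 493 mod 8 = 5.

x ≡ 493 (mod 7480).


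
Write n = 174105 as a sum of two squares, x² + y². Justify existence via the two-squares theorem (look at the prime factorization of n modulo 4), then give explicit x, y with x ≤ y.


Step 1: Factor n = 174105 = 3^2 · 5 · 53 · 73.
Step 2: Check the mod-4 condition on each prime factor: 3 ≡ 3 (mod 4), exponent 2 (must be even); 5 ≡ 1 (mod 4), exponent 1; 53 ≡ 1 (mod 4), exponent 1; 73 ≡ 1 (mod 4), exponent 1.
All primes ≡ 3 (mod 4) appear to even exponent (or don't appear), so by the two-squares theorem n IS expressible as a sum of two squares.
Step 3: Build a representation. Group n = k² · m with k = 3 and m = 5 · 53 · 73 = 19345 (a product of primes ≡ 1 (mod 4)); a representation of m scales to one of n via (k·x)² + (k·y)² = k²(x² + y²). Each prime p ≡ 1 (mod 4) is itself a sum of two squares; find a² by testing p − a² for a perfect square:
  5: 5 − 1² = 4 = 2² ⇒ 5 = 1² + 2².
  53: 53 − 1² = 52, 53 − 2² = 49 = 7² ⇒ 53 = 2² + 7².
  73: 73 − 1² = 72, 73 − 2² = 69, 73 − 3² = 64 = 8² ⇒ 73 = 3² + 8².
  Combine using the Brahmagupta–Fibonacci identity (a² + b²)(c² + d²) = (ac − bd)² + (ad + bc)² = (ac + bd)² + (ad − bc)²:
  5 · 53 = 265: from (1² + 2²)(2² + 7²), take (1·2 − 2·7, 1·7 + 2·2) = (2 − 14, 7 + 4) = (-12, 11); dropping signs (only squares matter) gives (12, 11); check 12² + 11² = 144 + 121 = 265 ✓.
  265 · 73 = 19345: from (12² + 11²)(3² + 8²), take (12·3 − 11·8, 12·8 + 11·3) = (36 − 88, 96 + 33) = (-52, 129); dropping signs (only squares matter) gives (52, 129); check 52² + 129² = 2704 + 16641 = 19345 ✓.
  Scale by k = 3: (3·52, 3·129) = (156, 387).
Step 4: Order so x ≤ y and verify: 156² + 387² = 24336 + 149769 = 174105 = n. ✓

n = 174105 = 156² + 387² (one valid representation with x ≤ y).


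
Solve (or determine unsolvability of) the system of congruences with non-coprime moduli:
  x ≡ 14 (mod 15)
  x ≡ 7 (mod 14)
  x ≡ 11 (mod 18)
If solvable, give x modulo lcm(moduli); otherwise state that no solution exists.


Moduli 15, 14, 18 are not pairwise coprime, so CRT works modulo lcm(m_i) when all pairwise compatibility conditions hold.
Pairwise compatibility: gcd(m_i, m_j) must divide a_i - a_j for every pair.
Merge one congruence at a time:
  Start: x ≡ 14 (mod 15).
  Combine with x ≡ 7 (mod 14): gcd(15, 14) = 1; 7 - 14 = -7, which IS divisible by 1, so compatible.
    Write x = 14 + 15·t and substitute into x ≡ 7 (mod 14): 15·t ≡ 7 − 14 = -7 (mod 14).
    Reduce coefficients mod 14: 1·t ≡ 7 (mod 14).
    So t ≡ 7 (mod 14).
    Then x = 14 + 15·7 = 119, valid modulo lcm(15, 14) = 210: x ≡ 119 (mod 210).
  Combine with x ≡ 11 (mod 18): gcd(210, 18) = 6; 11 - 119 = -108, which IS divisible by 6, so compatible.
    Write x = 119 + 210·t and substitute into x ≡ 11 (mod 18): 210·t ≡ 11 − 119 = -108 (mod 18).
    Divide the congruence (and modulus) by g = 6: 35·t ≡ -18 (mod 3).
    Reduce coefficients mod 3: 2·t ≡ 0 (mod 3).
    The inverse of 2 mod 3 is 2 (since 2·2 = 4 = 1·3 + 1), so t ≡ 2·0 = 0 ≡ 0 (mod 3).
    Then x = 119 + 210·0 = 119, valid modulo lcm(210, 18) = 630: x ≡ 119 (mod 630).
Verify: 119 mod 15 = 14, 119 mod 14 = 7, 119 mod 18 = 11.

x ≡ 119 (mod 630).


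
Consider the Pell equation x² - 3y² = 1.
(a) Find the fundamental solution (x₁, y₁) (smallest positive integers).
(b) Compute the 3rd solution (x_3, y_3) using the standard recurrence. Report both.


Step 1: Find the fundamental solution (x₁, y₁) of x² - 3y² = 1.
  Expand √3 as a continued fraction. a₀ = ⌊√3⌋ = 1; iterate m_{k+1} = d_k·a_k − m_k, d_{k+1} = (3 − m_{k+1}²)/d_k, a_{k+1} = ⌊(a₀ + m_{k+1})/d_{k+1}⌋ (starting m₀ = 0, d₀ = 1), with convergents p_k = a_k·p_{k-1} + p_{k-2}, q_k = a_k·q_{k-1} + q_{k-2} (p₋₁ = 1, q₋₁ = 0):
  k = 0: a₀ = 1; p₀/q₀ = 1/1; p₀² − 3·q₀² = 1 − 3 = -2.
  k = 1: m = 1, d = 2, a = ⌊(1 + 1)/2⌋ = 1; p/q = (1·1 + 1)/(1·1 + 0) = 2/1; p² − 3·q² = 4 − 3 = 1.
  The first convergent with p² − 3·q² = 1 gives the fundamental solution (x₁, y₁) = (2, 1).
Step 2: Apply the recurrence (x_{n+1}, y_{n+1}) = (x₁x_n + 3y₁y_n, x₁y_n + y₁x_n) repeatedly.
  From (x_1, y_1) = (2, 1): x_2 = 2·2 + 3·1·1 = 7; y_2 = 2·1 + 1·2 = 4.
  From (x_2, y_2) = (7, 4): x_3 = 2·7 + 3·1·4 = 26; y_3 = 2·4 + 1·7 = 15.
Step 3: Verify x_3² - 3·y_3² = 676 - 675 = 1 (should be 1). ✓

(x_1, y_1) = (2, 1); (x_3, y_3) = (26, 15).


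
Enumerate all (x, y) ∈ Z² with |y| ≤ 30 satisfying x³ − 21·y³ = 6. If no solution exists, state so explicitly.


The equation is x³ - 21y³ = 6. For fixed y, x³ = 21·y³ + 6, so a solution requires the RHS to be a perfect cube.
Strategy: iterate y from -30 to 30, compute RHS = 21·y³ + 6, and check whether it is a (positive or negative) perfect cube.
Check small values of y:
  y = 0: RHS = 6 is not a perfect cube.
  y = 1: RHS = 27 = (3)³ ⇒ x = 3 works.
  y = -1: RHS = -15 is not a perfect cube.
  y = 2: RHS = 174 is not a perfect cube.
  y = -2: RHS = -162 is not a perfect cube.
  y = 3: RHS = 573 is not a perfect cube.
  y = -3: RHS = -561 is not a perfect cube.
Continuing the search up to |y| = 30 finds no further solutions beyond those listed.
Collected solutions: (3, 1).

Solutions (with |y| ≤ 30): (3, 1).


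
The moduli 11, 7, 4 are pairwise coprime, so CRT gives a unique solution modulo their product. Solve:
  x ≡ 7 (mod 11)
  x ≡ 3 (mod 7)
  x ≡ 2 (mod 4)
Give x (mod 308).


Moduli 11, 7, 4 are pairwise coprime; by CRT there is a unique solution modulo M = 11 · 7 · 4 = 308.
Solve pairwise, accumulating the modulus:
  Start with x ≡ 7 (mod 11).
  Combine with x ≡ 3 (mod 7): since gcd(11, 7) = 1, we get a unique residue mod 77.
    Write x = 7 + 11·t and substitute into x ≡ 3 (mod 7): 11·t ≡ 3 − 7 = -4 (mod 7).
    Reduce coefficients mod 7: 4·t ≡ 3 (mod 7).
    The inverse of 4 mod 7 is 2 (since 4·2 = 8 = 1·7 + 1), so t ≡ 2·3 = 6 ≡ 6 (mod 7).
    Then x = 7 + 11·6 = 73, valid modulo lcm(11, 7) = 77: x ≡ 73 (mod 77).
  Combine with x ≡ 2 (mod 4): since gcd(77, 4) = 1, we get a unique residue mod 308.
    Write x = 73 + 77·t and substitute into x ≡ 2 (mod 4): 77·t ≡ 2 − 73 = -71 (mod 4).
    Reduce coefficients mod 4: 1·t ≡ 1 (mod 4).
    So t ≡ 1 (mod 4).
    Then x = 73 + 77·1 = 150, valid modulo lcm(77, 4) = 308: x ≡ 150 (mod 308).
Verify: 150 mod 11 = 7 ✓, 150 mod 7 = 3 ✓, 150 mod 4 = 2 ✓.

x ≡ 150 (mod 308).


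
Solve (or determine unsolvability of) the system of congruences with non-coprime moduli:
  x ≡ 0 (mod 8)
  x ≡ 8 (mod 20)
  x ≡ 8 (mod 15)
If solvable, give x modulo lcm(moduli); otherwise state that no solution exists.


Moduli 8, 20, 15 are not pairwise coprime, so CRT works modulo lcm(m_i) when all pairwise compatibility conditions hold.
Pairwise compatibility: gcd(m_i, m_j) must divide a_i - a_j for every pair.
Merge one congruence at a time:
  Start: x ≡ 0 (mod 8).
  Combine with x ≡ 8 (mod 20): gcd(8, 20) = 4; 8 - 0 = 8, which IS divisible by 4, so compatible.
    Write x = 0 + 8·t and substitute into x ≡ 8 (mod 20): 8·t ≡ 8 − 0 = 8 (mod 20).
    Divide the congruence (and modulus) by g = 4: 2·t ≡ 2 (mod 5).
    The inverse of 2 mod 5 is 3 (since 2·3 = 6 = 1·5 + 1), so t ≡ 3·2 = 6 ≡ 1 (mod 5).
    Then x = 0 + 8·1 = 8, valid modulo lcm(8, 20) = 40: x ≡ 8 (mod 40).
  Combine with x ≡ 8 (mod 15): gcd(40, 15) = 5; 8 - 8 = 0, which IS divisible by 5, so compatible.
    Write x = 8 + 40·t and substitute into x ≡ 8 (mod 15): 40·t ≡ 8 − 8 = 0 (mod 15).
    Divide the congruence (and modulus) by g = 5: 8·t ≡ 0 (mod 3).
    Reduce coefficients mod 3: 2·t ≡ 0 (mod 3).
    The inverse of 2 mod 3 is 2 (since 2·2 = 4 = 1·3 + 1), so t ≡ 2·0 = 0 ≡ 0 (mod 3).
    Then x = 8 + 40·0 = 8, valid modulo lcm(40, 15) = 120: x ≡ 8 (mod 120).
Verify: 8 mod 8 = 0, 8 mod 20 = 8, 8 mod 15 = 8.

x ≡ 8 (mod 120).


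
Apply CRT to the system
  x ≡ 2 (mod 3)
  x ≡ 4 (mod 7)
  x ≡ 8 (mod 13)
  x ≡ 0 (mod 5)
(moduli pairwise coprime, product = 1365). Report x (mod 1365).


Product of moduli M = 3 · 7 · 13 · 5 = 1365.
Merge one congruence at a time:
  Start: x ≡ 2 (mod 3).
  Combine with x ≡ 4 (mod 7); new modulus lcm = 21.
    Write x = 2 + 3·t and substitute into x ≡ 4 (mod 7): 3·t ≡ 4 − 2 = 2 (mod 7).
    The inverse of 3 mod 7 is 5 (since 3·5 = 15 = 2·7 + 1), so t ≡ 5·2 = 10 ≡ 3 (mod 7).
    Then x = 2 + 3·3 = 11, valid modulo lcm(3, 7) = 21: x ≡ 11 (mod 21).
  Combine with x ≡ 8 (mod 13); new modulus lcm = 273.
    Write x = 11 + 21·t and substitute into x ≡ 8 (mod 13): 21·t ≡ 8 − 11 = -3 (mod 13).
    Reduce coefficients mod 13: 8·t ≡ 10 (mod 13).
    The inverse of 8 mod 13 is 5 (since 8·5 = 40 = 3·13 + 1), so t ≡ 5·10 = 50 ≡ 11 (mod 13).
    Then x = 11 + 21·11 = 242, valid modulo lcm(21, 13) = 273: x ≡ 242 (mod 273).
  Combine with x ≡ 0 (mod 5); new modulus lcm = 1365.
    Write x = 242 + 273·t and substitute into x ≡ 0 (mod 5): 273·t ≡ 0 − 242 = -242 (mod 5).
    Reduce coefficients mod 5: 3·t ≡ 3 (mod 5).
    The inverse of 3 mod 5 is 2 (since 3·2 = 6 = 1·5 + 1), so t ≡ 2·3 = 6 ≡ 1 (mod 5).
    Then x = 242 + 273·1 = 515, valid modulo lcm(273, 5) = 1365: x ≡ 515 (mod 1365).
Verify against each original: 515 mod 3 = 2, 515 mod 7 = 4, 515 mod 13 = 8, 515 mod 5 = 0.

x ≡ 515 (mod 1365).
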